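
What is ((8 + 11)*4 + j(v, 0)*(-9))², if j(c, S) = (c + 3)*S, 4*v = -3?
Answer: 5776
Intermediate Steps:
v = -¾ (v = (¼)*(-3) = -¾ ≈ -0.75000)
j(c, S) = S*(3 + c) (j(c, S) = (3 + c)*S = S*(3 + c))
((8 + 11)*4 + j(v, 0)*(-9))² = ((8 + 11)*4 + (0*(3 - ¾))*(-9))² = (19*4 + (0*(9/4))*(-9))² = (76 + 0*(-9))² = (76 + 0)² = 76² = 5776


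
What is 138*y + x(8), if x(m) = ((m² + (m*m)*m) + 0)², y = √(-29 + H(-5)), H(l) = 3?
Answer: 331776 + 138*I*√26 ≈ 3.3178e+5 + 703.67*I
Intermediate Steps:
y = I*√26 (y = √(-29 + 3) = √(-26) = I*√26 ≈ 5.099*I)
x(m) = (m² + m³)² (x(m) = ((m² + m²*m) + 0)² = ((m² + m³) + 0)² = (m² + m³)²)
138*y + x(8) = 138*(I*√26) + 8⁴*(1 + 8)² = 138*I*√26 + 4096*9² = 138*I*√26 + 4096*81 = 138*I*√26 + 331776 = 331776 + 138*I*√26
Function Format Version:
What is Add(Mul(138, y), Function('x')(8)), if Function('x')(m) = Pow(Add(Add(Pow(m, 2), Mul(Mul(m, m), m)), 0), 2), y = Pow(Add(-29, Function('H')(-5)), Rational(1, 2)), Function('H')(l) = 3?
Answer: Add(331776, Mul(138, I, Pow(26, Rational(1, 2)))) ≈ Add(3.3178e+5, Mul(703.67, I))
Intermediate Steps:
y = Mul(I, Pow(26, Rational(1, 2))) (y = Pow(Add(-29, 3), Rational(1, 2)) = Pow(-26, Rational(1, 2)) = Mul(I, Pow(26, Rational(1, 2))) ≈ Mul(5.0990, I))
Function('x')(m) = Pow(Add(Pow(m, 2), Pow(m, 3)), 2) (Function('x')(m) = Pow(Add(Add(Pow(m, 2), Mul(Pow(m, 2), m)), 0), 2) = Pow(Add(Add(Pow(m, 2), Pow(m, 3)), 0), 2) = Pow(Add(Pow(m, 2), Pow(m, 3)), 2))
Add(Mul(138, y), Function('x')(8)) = Add(Mul(138, Mul(I, Pow(26, Rational(1, 2)))), Mul(Pow(8, 4), Pow(Add(1, 8), 2))) = Add(Mul(138, I, Pow(26, Rational(1, 2))), Mul(4096, Pow(9, 2))) = Add(Mul(138, I, Pow(26, Rational(1, 2))), Mul(4096, 81)) = Add(Mul(138, I, Pow(26, Rational(1, 2))), 331776) = Add(331776, Mul(138, I, Pow(26, Rational(1, 2))))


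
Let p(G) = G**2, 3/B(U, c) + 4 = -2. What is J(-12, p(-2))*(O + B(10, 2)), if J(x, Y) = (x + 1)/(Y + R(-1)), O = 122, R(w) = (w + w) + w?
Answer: -2673/2 ≈ -1336.5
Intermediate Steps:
B(U, c) = -1/2 (B(U, c) = 3/(-4 - 2) = 3/(-6) = 3*(-1/6) = -1/2)
R(w) = 3*w (R(w) = 2*w + w = 3*w)
J(x, Y) = (1 + x)/(-3 + Y) (J(x, Y) = (x + 1)/(Y + 3*(-1)) = (1 + x)/(Y - 3) = (1 + x)/(-3 + Y))
J(-12, p(-2))*(O + B(10, 2)) = ((1 - 12)/(-3 + (-2)**2))*(122 - 1/2) = (-11/(-3 + 4))*(243/2) = (-11/1)*(243/2) = (1*(-11))*(243/2) = -11*243/2 = -2673/2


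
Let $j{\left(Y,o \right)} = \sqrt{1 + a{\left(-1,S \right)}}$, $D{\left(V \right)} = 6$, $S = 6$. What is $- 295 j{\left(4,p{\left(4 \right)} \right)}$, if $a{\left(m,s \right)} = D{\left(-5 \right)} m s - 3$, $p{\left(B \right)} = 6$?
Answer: $- 295 i \sqrt{38} \approx - 1818.5 i$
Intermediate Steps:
$a{\left(m,s \right)} = -3 + 6 m s$ ($a{\left(m,s \right)} = 6 m s - 3 = -3 + 6 m s$)
$j{\left(Y,o \right)} = i \sqrt{38}$ ($j{\left(Y,o \right)} = \sqrt{1 + \left(-3 + 6 \left(-1\right) 6\right)} = \sqrt{1 - 39} = \sqrt{-38} = i \sqrt{38}$)
$- 295 j{\left(4,p{\left(4 \right)} \right)} = - 295 i \sqrt{38}$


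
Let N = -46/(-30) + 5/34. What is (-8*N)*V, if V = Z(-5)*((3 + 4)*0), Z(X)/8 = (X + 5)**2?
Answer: 0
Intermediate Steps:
Z(X) = 8*(5 + X)**2 (Z(X) = 8*(X + 5)**2 = 8*(5 + X)**2)
N = 857/510 (N = -46*(-1/30) + 5*(1/34) = 23/15 + 5/34 = 857/510 ≈ 1.6804)
V = 0 (V = (8*(5 - 5)**2)*((3 + 4)*0) = (8*0**2)*(7*0) = (8*0)*0 = 0*0 = 0)
(-8*N)*V = -8*857/510*0 = -3428/255*0 = 0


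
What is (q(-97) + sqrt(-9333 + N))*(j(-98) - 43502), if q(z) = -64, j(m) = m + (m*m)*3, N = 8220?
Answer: 946432 - 14788*I*sqrt(1113) ≈ 9.4643e+5 - 4.9335e+5*I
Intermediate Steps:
j(m) = m + 3*m**2 (j(m) = m + m**2*3 = m + 3*m**2)
(q(-97) + sqrt(-9333 + N))*(j(-98) - 43502) = (-64 + sqrt(-9333 + 8220))*(-98*(1 + 3*(-98)) - 43502) = (-64 + sqrt(-1113))*(-98*(1 - 294) - 43502) = (-64 + I*sqrt(1113))*(-98*(-293) - 43502) = (-64 + I*sqrt(1113))*(28714 - 43502) = (-64 + I*sqrt(1113))*(-14788) = 946432 - 14788*I*sqrt(1113)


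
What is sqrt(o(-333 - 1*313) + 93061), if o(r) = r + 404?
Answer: sqrt(92819) ≈ 304.66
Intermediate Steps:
o(r) = 404 + r
sqrt(o(-333 - 1*313) + 93061) = sqrt((404 + (-333 - 1*313)) + 93061) = sqrt((404 + (-333 - 313)) + 93061) = sqrt((404 - 646) + 93061) = sqrt(-242 + 93061) = sqrt(92819)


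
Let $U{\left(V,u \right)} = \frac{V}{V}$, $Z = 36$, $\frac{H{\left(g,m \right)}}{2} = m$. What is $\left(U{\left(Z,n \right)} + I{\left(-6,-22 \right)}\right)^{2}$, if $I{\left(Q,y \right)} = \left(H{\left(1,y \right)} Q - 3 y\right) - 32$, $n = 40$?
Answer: $89401$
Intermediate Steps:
$H{\left(g,m \right)} = 2 m$
$U{\left(V,u \right)} = 1$
$I{\left(Q,y \right)} = -32 - 3 y + 2 Q y$ ($I{\left(Q,y \right)} = \left(2 y Q - 3 y\right) - 32 = \left(2 Q y - 3 y\right) - 32 = \left(- 3 y + 2 Q y\right) - 32 = -32 - 3 y + 2 Q y$)
$\left(U{\left(Z,n \right)} + I{\left(-6,-22 \right)}\right)^{2} = \left(1 - \left(-34 - 264\right)\right)^{2} = \left(1 + \left(-32 + 66 + 264\right)\right)^{2} = \left(1 + 298\right)^{2} = 299^{2} = 89401$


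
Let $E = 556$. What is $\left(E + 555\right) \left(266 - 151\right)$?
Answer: $127765$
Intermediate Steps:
$\left(E + 555\right) \left(266 - 151\right) = \left(556 + 555\right) \left(266 - 151\right) = 1111 \cdot 115 = 127765$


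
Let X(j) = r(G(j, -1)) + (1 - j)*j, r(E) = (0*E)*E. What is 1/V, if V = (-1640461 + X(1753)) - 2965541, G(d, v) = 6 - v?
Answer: -1/7677258 ≈ -1.3025e-7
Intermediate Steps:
r(E) = 0 (r(E) = 0*E = 0)
X(j) = j*(1 - j) (X(j) = 0 + (1 - j)*j = 0 + j*(1 - j) = j*(1 - j))
V = -7677258 (V = (-1640461 + 1753*(1 - 1*1753)) - 2965541 = (-1640461 + 1753*(1 - 1753)) - 2965541 = (-1640461 + 1753*(-1752)) - 2965541 = (-1640461 - 3071256) - 2965541 = -4711717 - 2965541 = -7677258)
1/V = 1/(-7677258) = -1/7677258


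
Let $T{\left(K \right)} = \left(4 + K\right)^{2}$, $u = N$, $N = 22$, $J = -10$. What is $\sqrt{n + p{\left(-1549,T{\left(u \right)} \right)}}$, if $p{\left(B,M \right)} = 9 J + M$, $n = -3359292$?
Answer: $13 i \sqrt{19874} \approx 1832.7 i$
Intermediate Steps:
$u = 22$
$p{\left(B,M \right)} = -90 + M$ ($p{\left(B,M \right)} = 9 \left(-10\right) + M = -90 + M$)
$\sqrt{n + p{\left(-1549,T{\left(u \right)} \right)}} = \sqrt{-3359292 - \left(90 - \left(4 + 22\right)^{2}\right)} = \sqrt{-3359292 - \left(90 - 26^{2}\right)} = \sqrt{-3359292 + \left(-90 + 676\right)} = \sqrt{-3359292 + 586} = \sqrt{-3358706} = 13 i \sqrt{19874}$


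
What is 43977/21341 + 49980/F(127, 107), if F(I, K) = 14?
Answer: 76231347/21341 ≈ 3572.1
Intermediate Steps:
43977/21341 + 49980/F(127, 107) = 43977/21341 + 49980/14 = 43977*(1/21341) + 49980*(1/14) = 43977/21341 + 3570 = 76231347/21341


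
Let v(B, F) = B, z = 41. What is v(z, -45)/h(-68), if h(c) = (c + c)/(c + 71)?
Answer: -123/136 ≈ -0.90441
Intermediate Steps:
h(c) = 2*c/(71 + c) (h(c) = (2*c)/(71 + c) = 2*c/(71 + c))
v(z, -45)/h(-68) = 41/((2*(-68)/(71 - 68))) = 41/((2*(-68)/3)) = 41/((2*(-68)*(1/3))) = 41/(-136/3) = 41*(-3/136) = -123/136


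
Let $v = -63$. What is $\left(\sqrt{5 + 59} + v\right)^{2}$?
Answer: $3025$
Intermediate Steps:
$\left(\sqrt{5 + 59} + v\right)^{2} = \left(\sqrt{5 + 59} - 63\right)^{2} = \left(\sqrt{64} - 63\right)^{2} = \left(8 - 63\right)^{2} = \left(-55\right)^{2} = 3025$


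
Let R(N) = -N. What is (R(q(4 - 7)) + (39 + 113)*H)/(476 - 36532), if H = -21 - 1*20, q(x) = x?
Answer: 6229/36056 ≈ 0.17276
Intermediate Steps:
H = -41 (H = -21 - 20 = -41)
(R(q(4 - 7)) + (39 + 113)*H)/(476 - 36532) = (-(4 - 7) + (39 + 113)*(-41))/(476 - 36532) = (-1*(-3) + 152*(-41))/(-36056) = (3 - 6232)*(-1/36056) = -6229*(-1/36056) = 6229/36056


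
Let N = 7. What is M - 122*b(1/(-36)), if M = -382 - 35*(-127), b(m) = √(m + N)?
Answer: 4063 - 61*√251/3 ≈ 3740.9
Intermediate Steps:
b(m) = √(7 + m) (b(m) = √(m + 7) = √(7 + m))
M = 4063 (M = -382 + 4445 = 4063)
M - 122*b(1/(-36)) = 4063 - 122*√(7 + 1/(-36)) = 4063 - 122*√(7 - 1/36) = 4063 - 122*√(251/36) = 4063 - 122*√251/6 = 4063 - 61*√251/3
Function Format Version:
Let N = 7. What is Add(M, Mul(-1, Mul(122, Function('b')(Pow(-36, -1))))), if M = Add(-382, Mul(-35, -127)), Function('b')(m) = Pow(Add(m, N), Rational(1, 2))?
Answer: Add(4063, Mul(Rational(-61, 3), Pow(251, Rational(1, 2)))) ≈ 3740.9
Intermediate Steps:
Function('b')(m) = Pow(Add(7, m), Rational(1, 2)) (Function('b')(m) = Pow(Add(m, 7), Rational(1, 2)) = Pow(Add(7, m), Rational(1, 2)))
M = 4063 (M = Add(-382, 4445) = 4063)
Add(M, Mul(-1, Mul(122, Function('b')(Pow(-36, -1))))) = Add(4063, Mul(-1, Mul(122, Pow(Add(7, Pow(-36, -1)), Rational(1, 2))))) = Add(4063, Mul(-1, Mul(122, Pow(Add(7, Rational(-1, 36)), Rational(1, 2))))) = Add(4063, Mul(-1, Mul(122, Pow(Rational(251, 36), Rational(1, 2))))) = Add(4063, Mul(-1, Mul(122, Mul(Rational(1, 6), Pow(251, Rational(1, 2)))))) = Add(4063, Mul(-1, Mul(Rational(61, 3), Pow(251, Rational(1, 2))))) = Add(4063, Mul(Rational(-61, 3), Pow(251, Rational(1, 2))))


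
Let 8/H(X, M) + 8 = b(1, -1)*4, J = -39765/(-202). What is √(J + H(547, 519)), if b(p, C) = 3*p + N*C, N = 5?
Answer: 2*√500758/101 ≈ 14.013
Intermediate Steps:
b(p, C) = 3*p + 5*C
J = 39765/202 (J = -39765*(-1)/202 = -1205*(-33/202) = 39765/202 ≈ 196.86)
H(X, M) = -½ (H(X, M) = 8/(-8 + (3*1 + 5*(-1))*4) = 8/(-8 + (3 - 5)*4) = 8/(-8 - 2*4) = 8/(-8 - 8) = 8/(-16) = 8*(-1/16) = -½)
√(J + H(547, 519)) = √(39765/202 - ½) = √(19832/101) = 2*√500758/101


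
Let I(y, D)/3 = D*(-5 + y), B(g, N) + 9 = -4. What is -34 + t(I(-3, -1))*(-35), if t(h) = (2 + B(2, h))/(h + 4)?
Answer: -81/4 ≈ -20.250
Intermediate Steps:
B(g, N) = -13 (B(g, N) = -9 - 4 = -13)
I(y, D) = 3*D*(-5 + y) (I(y, D) = 3*(D*(-5 + y)) = 3*D*(-5 + y))
t(h) = -11/(4 + h) (t(h) = (2 - 13)/(h + 4) = -11/(4 + h))
-34 + t(I(-3, -1))*(-35) = -34 - 11/(4 + 3*(-1)*(-5 - 3))*(-35) = -34 - 11/(4 + 3*(-1)*(-8))*(-35) = -34 - 11/(4 + 24)*(-35) = -34 - 11/28*(-35) = -34 + 55/4 = -81/4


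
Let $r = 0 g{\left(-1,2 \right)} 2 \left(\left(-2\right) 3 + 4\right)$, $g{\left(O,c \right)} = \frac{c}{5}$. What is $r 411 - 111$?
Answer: $-111$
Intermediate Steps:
$g{\left(O,c \right)} = \frac{c}{5}$ ($g{\left(O,c \right)} = c \frac{1}{5} = \frac{c}{5}$)
$r = 0$ ($r = 0 \cdot \frac{1}{5} \cdot 2 \cdot 2 \left(\left(-2\right) 3 + 4\right) = 0 \cdot \frac{2}{5} \cdot 2 \left(-6 + 4\right) = 0 \cdot 2 \left(-2\right) = 0 \left(-4\right) = 0$)
$r 411 - 111 = 0 \cdot 411 - 111 = 0 - 111 = -111$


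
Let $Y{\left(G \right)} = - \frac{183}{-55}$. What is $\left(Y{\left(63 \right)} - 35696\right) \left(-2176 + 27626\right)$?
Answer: $- \frac{9992163730}{11} \approx -9.0838 \cdot 10^{8}$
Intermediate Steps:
$Y{\left(G \right)} = \frac{183}{55}$ ($Y{\left(G \right)} = \left(-183\right) \left(- \frac{1}{55}\right) = \frac{183}{55}$)
$\left(Y{\left(63 \right)} - 35696\right) \left(-2176 + 27626\right) = \left(\frac{183}{55} - 35696\right) \left(-2176 + 27626\right) = \left(- \frac{1963097}{55}\right) 25450 = - \frac{9992163730}{11}$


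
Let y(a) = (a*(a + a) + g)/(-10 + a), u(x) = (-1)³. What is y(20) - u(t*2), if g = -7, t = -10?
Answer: 803/10 ≈ 80.300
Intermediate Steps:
u(x) = -1
y(a) = (-7 + 2*a²)/(-10 + a) (y(a) = (a*(a + a) - 7)/(-10 + a) = (a*(2*a) - 7)/(-10 + a) = (2*a² - 7)/(-10 + a) = (-7 + 2*a²)/(-10 + a))
y(20) - u(t*2) = (-7 + 2*20²)/(-10 + 20) - 1*(-1) = (-7 + 2*400)/10 + 1 = (-7 + 800)/10 + 1 = (⅒)*793 + 1 = 793/10 + 1 = 803/10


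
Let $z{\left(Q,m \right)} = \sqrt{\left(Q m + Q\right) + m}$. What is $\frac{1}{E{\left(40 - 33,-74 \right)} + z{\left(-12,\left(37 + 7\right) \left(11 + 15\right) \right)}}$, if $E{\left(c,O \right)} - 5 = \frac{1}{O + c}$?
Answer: $\frac{11189}{28327500} - \frac{4489 i \sqrt{3149}}{28327500} \approx 0.00039499 - 0.0088926 i$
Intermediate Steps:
$E{\left(c,O \right)} = 5 + \frac{1}{O + c}$
$z{\left(Q,m \right)} = \sqrt{Q + m + Q m}$ ($z{\left(Q,m \right)} = \sqrt{\left(Q + Q m\right) + m} = \sqrt{Q + m + Q m}$)
$\frac{1}{E{\left(40 - 33,-74 \right)} + z{\left(-12,\left(37 + 7\right) \left(11 + 15\right) \right)}} = \frac{1}{\frac{1 + 5 \left(-74\right) + 5 \left(40 - 33\right)}{-74 + \left(40 - 33\right)} + \sqrt{-12 + \left(37 + 7\right) \left(11 + 15\right) - 12 \left(37 + 7\right) \left(11 + 15\right)}} = \frac{1}{\frac{1 - 370 + 5 \left(40 - 33\right)}{-74 + \left(40 - 33\right)} + \sqrt{-12 + 44 \cdot 26 - 12 \cdot 44 \cdot 26}} = \frac{1}{\frac{1 - 370 + 5 \cdot 7}{-74 + 7} + \sqrt{-12 + 1144 - 13728}} = \frac{1}{\frac{1 - 370 + 35}{-67} + \sqrt{-12 + 1144 - 13728}} = \frac{1}{\left(- \frac{1}{67}\right) \left(-334\right) + \sqrt{-12596}} = \frac{1}{\frac{334}{67} + 2 i \sqrt{3149}}$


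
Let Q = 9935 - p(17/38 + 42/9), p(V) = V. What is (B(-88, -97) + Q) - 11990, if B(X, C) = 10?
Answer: -233713/114 ≈ -2050.1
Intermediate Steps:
Q = 1132007/114 (Q = 9935 - (17/38 + 42/9) = 9935 - (17*(1/38) + 42*(1/9)) = 9935 - (17/38 + 14/3) = 9935 - 1*583/114 = 9935 - 583/114 = 1132007/114 ≈ 9929.9)
(B(-88, -97) + Q) - 11990 = (10 + 1132007/114) - 11990 = 1133147/114 - 11990 = -233713/114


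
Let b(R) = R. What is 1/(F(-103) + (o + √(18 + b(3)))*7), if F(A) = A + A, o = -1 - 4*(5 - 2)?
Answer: -99/29060 - 7*√21/87180 ≈ -0.0037747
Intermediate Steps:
o = -13 (o = -1 - 4*3 = -1 - 12 = -13)
F(A) = 2*A
1/(F(-103) + (o + √(18 + b(3)))*7) = 1/(2*(-103) + (-13 + √(18 + 3))*7) = 1/(-206 + (-13 + √21)*7) = 1/(-206 + (-91 + 7*√21)) = 1/(-297 + 7*√21)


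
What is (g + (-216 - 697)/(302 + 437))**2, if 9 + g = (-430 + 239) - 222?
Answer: 97825698441/546121 ≈ 1.7913e+5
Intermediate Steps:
g = -422 (g = -9 + ((-430 + 239) - 222) = -9 + (-191 - 222) = -9 - 413 = -422)
(g + (-216 - 697)/(302 + 437))**2 = (-422 + (-216 - 697)/(302 + 437))**2 = (-422 - 913/739)**2 = (-312771/739)**2 = 97825698441/546121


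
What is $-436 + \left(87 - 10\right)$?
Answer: $-359$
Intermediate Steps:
$-436 + \left(87 - 10\right) = -436 + 77 = -359$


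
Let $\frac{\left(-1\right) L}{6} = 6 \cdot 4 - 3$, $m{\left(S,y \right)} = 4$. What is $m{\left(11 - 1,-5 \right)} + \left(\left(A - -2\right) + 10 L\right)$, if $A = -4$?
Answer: $-1258$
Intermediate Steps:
$L = -126$ ($L = - 6 \left(6 \cdot 4 - 3\right) = - 6 \left(24 - 3\right) = \left(-6\right) 21 = -126$)
$m{\left(11 - 1,-5 \right)} + \left(\left(A - -2\right) + 10 L\right) = 4 + \left(\left(-4 - -2\right) + 10 \left(-126\right)\right) = 4 + \left(\left(-4 + 2\right) - 1260\right) = 4 - 1262 = -1258$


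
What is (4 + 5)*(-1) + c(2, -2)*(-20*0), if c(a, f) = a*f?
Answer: -9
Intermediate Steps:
(4 + 5)*(-1) + c(2, -2)*(-20*0) = (4 + 5)*(-1) + (2*(-2))*(-20*0) = 9*(-1) - (-16)*0 = -9 - 4*0 = -9 + 0 = -9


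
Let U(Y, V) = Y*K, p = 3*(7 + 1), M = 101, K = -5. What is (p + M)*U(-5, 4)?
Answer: 3125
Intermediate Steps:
p = 24 (p = 3*8 = 24)
U(Y, V) = -5*Y (U(Y, V) = Y*(-5) = -5*Y)
(p + M)*U(-5, 4) = (24 + 101)*(-5*(-5)) = 125*25 = 3125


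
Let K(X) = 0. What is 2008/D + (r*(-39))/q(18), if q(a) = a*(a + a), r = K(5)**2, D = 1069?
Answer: 2008/1069 ≈ 1.8784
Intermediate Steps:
r = 0 (r = 0**2 = 0)
q(a) = 2*a**2 (q(a) = a*(2*a) = 2*a**2)
2008/D + (r*(-39))/q(18) = 2008/1069 + (0*(-39))/((2*18**2)) = 2008*(1/1069) + 0/((2*324)) = 2008/1069 + 0/648 = 2008/1069 + 0*(1/648) = 2008/1069 + 0 = 2008/1069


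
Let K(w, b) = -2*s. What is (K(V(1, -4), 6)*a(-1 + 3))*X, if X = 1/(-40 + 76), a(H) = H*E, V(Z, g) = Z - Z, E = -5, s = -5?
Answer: -25/9 ≈ -2.7778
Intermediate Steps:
V(Z, g) = 0
K(w, b) = 10 (K(w, b) = -2*(-5) = 10)
a(H) = -5*H (a(H) = H*(-5) = -5*H)
X = 1/36 ≈ 0.027778
(K(V(1, -4), 6)*a(-1 + 3))*X = (10*(-5*(-1 + 3)))*(1/36) = (10*(-5*2))*(1/36) = (10*(-10))*(1/36) = -100*1/36 = -25/9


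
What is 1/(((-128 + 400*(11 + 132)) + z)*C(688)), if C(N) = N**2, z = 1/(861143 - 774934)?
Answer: 86209/2328909304473856 ≈ 3.7017e-11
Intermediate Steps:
z = 1/86209 ≈ 1.1600e-5
1/(((-128 + 400*(11 + 132)) + z)*C(688)) = 1/(((-128 + 400*(11 + 132)) + 1/86209)*(688**2)) = 1/(((-128 + 400*143) + 1/86209)*473344) = (1/473344)/((-128 + 57200) + 1/86209) = (1/473344)/(57072 + 1/86209) = (1/473344)/(4920120049/86209) = (86209/4920120049)*(1/473344) = 86209/2328909304473856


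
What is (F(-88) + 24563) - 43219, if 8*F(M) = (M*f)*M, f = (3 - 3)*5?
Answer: -18656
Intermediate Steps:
f = 0 (f = 0*5 = 0)
F(M) = 0 (F(M) = ((M*0)*M)/8 = (0*M)/8 = (1/8)*0 = 0)
(F(-88) + 24563) - 43219 = (0 + 24563) - 43219 = 24563 - 43219 = -18656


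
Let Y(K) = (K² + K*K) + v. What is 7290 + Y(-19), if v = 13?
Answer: 8025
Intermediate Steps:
Y(K) = 13 + 2*K² (Y(K) = (K² + K*K) + 13 = (K² + K²) + 13 = 2*K² + 13 = 13 + 2*K²)
7290 + Y(-19) = 7290 + (13 + 2*(-19)²) = 7290 + (13 + 2*361) = 7290 + (13 + 722) = 7290 + 735 = 8025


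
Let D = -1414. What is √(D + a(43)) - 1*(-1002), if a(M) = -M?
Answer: 1002 + I*√1457 ≈ 1002.0 + 38.171*I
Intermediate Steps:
√(D + a(43)) - 1*(-1002) = √(-1414 - 1*43) - 1*(-1002) = √(-1414 - 43) + 1002 = √(-1457) + 1002 = I*√1457 + 1002 = 1002 + I*√1457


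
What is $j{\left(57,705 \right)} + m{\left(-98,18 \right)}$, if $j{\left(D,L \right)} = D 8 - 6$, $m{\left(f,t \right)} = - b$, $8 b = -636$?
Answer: $\frac{1059}{2} \approx 529.5$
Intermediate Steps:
$b = - \frac{159}{2}$ ($b = \frac{1}{8} \left(-636\right) = - \frac{159}{2} \approx -79.5$)
$m{\left(f,t \right)} = \frac{159}{2}$ ($m{\left(f,t \right)} = \left(-1\right) \left(- \frac{159}{2}\right) = \frac{159}{2}$)
$j{\left(D,L \right)} = -6 + 8 D$ ($j{\left(D,L \right)} = 8 D - 6 = -6 + 8 D$)
$j{\left(57,705 \right)} + m{\left(-98,18 \right)} = \left(-6 + 8 \cdot 57\right) + \frac{159}{2} = \left(-6 + 456\right) + \frac{159}{2} = 450 + \frac{159}{2} = \frac{1059}{2}$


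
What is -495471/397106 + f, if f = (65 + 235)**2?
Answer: 35739044529/397106 ≈ 89999.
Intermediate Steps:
f = 90000 (f = 300**2 = 90000)
-495471/397106 + f = -495471/397106 + 90000 = 35739044529/397106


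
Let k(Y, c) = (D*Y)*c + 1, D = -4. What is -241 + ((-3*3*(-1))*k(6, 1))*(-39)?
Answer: 7832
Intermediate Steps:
k(Y, c) = 1 - 4*Y*c (k(Y, c) = (-4*Y)*c + 1 = -4*Y*c + 1 = 1 - 4*Y*c)
-241 + ((-3*3*(-1))*k(6, 1))*(-39) = -241 + ((-3*3*(-1))*(1 - 4*6*1))*(-39) = -241 + ((-9*(-1))*(1 - 24))*(-39) = -241 + (9*(-23))*(-39) = -241 - 207*(-39) = -241 + 8073 = 7832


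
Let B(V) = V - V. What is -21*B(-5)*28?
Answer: 0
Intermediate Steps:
B(V) = 0
-21*B(-5)*28 = -21*0*28 = 0*28 = 0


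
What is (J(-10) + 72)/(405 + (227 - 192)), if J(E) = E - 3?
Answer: 59/440 ≈ 0.13409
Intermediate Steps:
J(E) = -3 + E
(J(-10) + 72)/(405 + (227 - 192)) = ((-3 - 10) + 72)/(405 + (227 - 192)) = (-13 + 72)/(405 + 35) = 59/440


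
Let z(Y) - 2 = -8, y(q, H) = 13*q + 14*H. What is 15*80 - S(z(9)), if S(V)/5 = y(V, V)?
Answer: 2010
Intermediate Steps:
z(Y) = -6 (z(Y) = 2 - 8 = -6)
S(V) = 135*V (S(V) = 5*(13*V + 14*V) = 5*(27*V) = 135*V)
15*80 - S(z(9)) = 15*80 - 135*(-6) = 1200 - 1*(-810) = 1200 + 810 = 2010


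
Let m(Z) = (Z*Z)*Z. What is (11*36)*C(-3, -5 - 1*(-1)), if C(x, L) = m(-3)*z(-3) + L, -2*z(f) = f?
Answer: -17622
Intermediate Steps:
m(Z) = Z³ (m(Z) = Z²*Z = Z³)
z(f) = -f/2
C(x, L) = -81/2 + L (C(x, L) = (-3)³*(-½*(-3)) + L = -27*3/2 + L = -81/2 + L)
(11*36)*C(-3, -5 - 1*(-1)) = (11*36)*(-81/2 + (-5 - 1*(-1))) = 396*(-81/2 + (-5 + 1)) = 396*(-81/2 - 4) = 396*(-89/2) = -17622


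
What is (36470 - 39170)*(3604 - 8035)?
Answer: 11963700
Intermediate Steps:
(36470 - 39170)*(3604 - 8035) = -2700*(-4431) = 11963700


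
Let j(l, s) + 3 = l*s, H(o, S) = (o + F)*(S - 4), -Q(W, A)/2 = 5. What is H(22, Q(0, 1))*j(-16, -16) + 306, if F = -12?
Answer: -35114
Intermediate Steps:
Q(W, A) = -10 (Q(W, A) = -2*5 = -10)
H(o, S) = (-12 + o)*(-4 + S) (H(o, S) = (o - 12)*(S - 4) = (-12 + o)*(-4 + S))
j(l, s) = -3 + l*s
H(22, Q(0, 1))*j(-16, -16) + 306 = (48 - 12*(-10) - 4*22 - 10*22)*(-3 - 16*(-16)) + 306 = (48 + 120 - 88 - 220)*(-3 + 256) + 306 = -140*253 + 306 = -35420 + 306 = -35114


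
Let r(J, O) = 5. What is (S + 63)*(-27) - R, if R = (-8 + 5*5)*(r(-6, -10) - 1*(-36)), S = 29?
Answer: -3181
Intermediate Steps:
R = 697 (R = (-8 + 5*5)*(5 - 1*(-36)) = (-8 + 25)*(5 + 36) = 17*41 = 697)
(S + 63)*(-27) - R = (29 + 63)*(-27) - 1*697 = 92*(-27) - 697 = -2484 - 697 = -3181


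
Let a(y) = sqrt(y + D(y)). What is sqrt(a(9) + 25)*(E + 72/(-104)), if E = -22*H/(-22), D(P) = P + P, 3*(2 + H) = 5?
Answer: -40*sqrt(25 + 3*sqrt(3))/39 ≈ -5.6360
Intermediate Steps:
H = -1/3 (H = -2 + (1/3)*5 = -2 + 5/3 = -1/3 ≈ -0.33333)
D(P) = 2*P
a(y) = sqrt(3)*sqrt(y) (a(y) = sqrt(y + 2*y) = sqrt(3*y) = sqrt(3)*sqrt(y))
E = -1/3 (E = -22*(-1/3)/(-22) = (22/3)*(-1/22) = -1/3 ≈ -0.33333)
sqrt(a(9) + 25)*(E + 72/(-104)) = sqrt(sqrt(3)*sqrt(9) + 25)*(-1/3 + 72/(-104)) = sqrt(sqrt(3)*3 + 25)*(-1/3 + 72*(-1/104)) = sqrt(3*sqrt(3) + 25)*(-1/3 - 9/13) = sqrt(25 + 3*sqrt(3))*(-40/39) = -40*sqrt(25 + 3*sqrt(3))/39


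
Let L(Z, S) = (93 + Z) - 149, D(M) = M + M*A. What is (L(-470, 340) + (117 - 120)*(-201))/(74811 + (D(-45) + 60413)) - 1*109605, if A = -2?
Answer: -14826158668/135269 ≈ -1.0961e+5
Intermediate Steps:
D(M) = -M (D(M) = M + M*(-2) = M - 2*M = -M)
L(Z, S) = -56 + Z
(L(-470, 340) + (117 - 120)*(-201))/(74811 + (D(-45) + 60413)) - 1*109605 = ((-56 - 470) + (117 - 120)*(-201))/(74811 + (-1*(-45) + 60413)) - 1*109605 = (-526 - 3*(-201))/(74811 + (45 + 60413)) - 109605 = (-526 + 603)/(74811 + 60458) - 109605 = 77/135269 - 109605 = -14826158668/135269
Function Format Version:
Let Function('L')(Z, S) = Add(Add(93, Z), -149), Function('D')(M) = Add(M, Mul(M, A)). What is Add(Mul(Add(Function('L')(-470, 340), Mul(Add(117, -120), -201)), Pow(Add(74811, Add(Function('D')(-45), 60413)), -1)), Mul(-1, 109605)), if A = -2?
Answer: Rational(-14826158668, 135269) ≈ -1.0961e+5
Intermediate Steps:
Function('D')(M) = Mul(-1, M) (Function('D')(M) = Add(M, Mul(M, -2)) = Add(M, Mul(-2, M)) = Mul(-1, M))
Function('L')(Z, S) = Add(-56, Z)
Add(Mul(Add(Function('L')(-470, 340), Mul(Add(117, -120), -201)), Pow(Add(74811, Add(Function('D')(-45), 60413)), -1)), Mul(-1, 109605)) = Add(Mul(Add(Add(-56, -470), Mul(Add(117, -120), -201)), Pow(Add(74811, Add(Mul(-1, -45), 60413)), -1)), Mul(-1, 109605)) = Add(Mul(Add(-526, Mul(-3, -201)), Pow(Add(74811, Add(45, 60413)), -1)), -109605) = Add(Mul(Add(-526, 603), Pow(Add(74811, 60458), -1)), -109605) = Add(Mul(77, Pow(135269, -1)), -109605) = Add(Mul(77, Rational(1, 135269)), -109605) = Add(Rational(77, 135269), -109605) = Rational(-14826158668, 135269)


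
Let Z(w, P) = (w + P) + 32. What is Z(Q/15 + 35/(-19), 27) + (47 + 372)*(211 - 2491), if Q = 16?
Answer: -272249606/285 ≈ -9.5526e+5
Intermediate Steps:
Z(w, P) = 32 + P + w (Z(w, P) = (P + w) + 32 = 32 + P + w)
Z(Q/15 + 35/(-19), 27) + (47 + 372)*(211 - 2491) = (32 + 27 + (16/15 + 35/(-19))) + (47 + 372)*(211 - 2491) = (32 + 27 + (16*(1/15) + 35*(-1/19))) + 419*(-2280) = (32 + 27 + (16/15 - 35/19)) - 955320 = (32 + 27 - 221/285) - 955320 = 16594/285 - 955320 = -272249606/285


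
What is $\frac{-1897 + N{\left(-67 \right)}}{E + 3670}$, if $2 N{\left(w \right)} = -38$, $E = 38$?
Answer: $- \frac{479}{927} \approx -0.51672$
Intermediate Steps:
$N{\left(w \right)} = -19$ ($N{\left(w \right)} = \frac{1}{2} \left(-38\right) = -19$)
$\frac{-1897 + N{\left(-67 \right)}}{E + 3670} = \frac{-1897 - 19}{38 + 3670} = - \frac{1916}{3708} = \left(-1916\right) \frac{1}{3708} = - \frac{479}{927}$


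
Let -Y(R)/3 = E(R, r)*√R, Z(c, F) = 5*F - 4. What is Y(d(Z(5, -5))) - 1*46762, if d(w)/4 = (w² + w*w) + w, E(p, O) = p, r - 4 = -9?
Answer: -46762 - 39672*√1653 ≈ -1.6597e+6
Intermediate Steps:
r = -5 (r = 4 - 9 = -5)
Z(c, F) = -4 + 5*F
d(w) = 4*w + 8*w² (d(w) = 4*((w² + w*w) + w) = 4*((w² + w²) + w) = 4*(2*w² + w) = 4*(w + 2*w²) = 4*w + 8*w²)
Y(R) = -3*R^(3/2) (Y(R) = -3*R*√R = -3*R^(3/2))
Y(d(Z(5, -5))) - 1*46762 = -3*232*√29*(-1 - 2*(-4 + 5*(-5)))^(3/2) - 1*46762 = -3*232*√29*(-1 - 2*(-4 - 25))^(3/2) - 46762 = -3*13224*√1653 - 46762 = -39672*√1653 - 46762 = -46762 - 39672*√1653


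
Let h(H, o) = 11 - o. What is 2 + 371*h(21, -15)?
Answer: 9648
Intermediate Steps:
2 + 371*h(21, -15) = 2 + 371*(11 - 1*(-15)) = 2 + 371*(11 + 15) = 2 + 371*26 = 2 + 9646 = 9648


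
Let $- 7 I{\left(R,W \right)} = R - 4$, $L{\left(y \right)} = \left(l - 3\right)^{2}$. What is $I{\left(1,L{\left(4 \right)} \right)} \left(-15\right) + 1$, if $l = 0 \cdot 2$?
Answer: $- \frac{38}{7} \approx -5.4286$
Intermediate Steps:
$l = 0$
$L{\left(y \right)} = 9$ ($L{\left(y \right)} = \left(0 - 3\right)^{2} = \left(-3\right)^{2} = 9$)
$I{\left(R,W \right)} = \frac{4}{7} - \frac{R}{7}$ ($I{\left(R,W \right)} = - \frac{R - 4}{7} = - \frac{-4 + R}{7} = \frac{4}{7} - \frac{R}{7}$)
$I{\left(1,L{\left(4 \right)} \right)} \left(-15\right) + 1 = \left(\frac{4}{7} - \frac{1}{7}\right) \left(-15\right) + 1 = \frac{3}{7} \left(-15\right) + 1 = - \frac{45}{7} + 1 = - \frac{38}{7}$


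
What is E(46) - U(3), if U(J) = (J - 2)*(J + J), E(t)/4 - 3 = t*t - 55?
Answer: 8250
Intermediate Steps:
E(t) = -208 + 4*t**2 (E(t) = 12 + 4*(t*t - 55) = 12 + 4*(t**2 - 55) = 12 + 4*(-55 + t**2) = 12 + (-220 + 4*t**2) = -208 + 4*t**2)
U(J) = 2*J*(-2 + J) (U(J) = (-2 + J)*(2*J) = 2*J*(-2 + J))
E(46) - U(3) = (-208 + 4*46**2) - 2*3*(-2 + 3) = (-208 + 4*2116) - 2*3 = (-208 + 8464) - 1*6 = 8256 - 6 = 8250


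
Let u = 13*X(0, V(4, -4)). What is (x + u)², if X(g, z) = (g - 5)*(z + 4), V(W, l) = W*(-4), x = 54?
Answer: 695556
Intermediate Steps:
V(W, l) = -4*W
X(g, z) = (-5 + g)*(4 + z)
u = 780 (u = 13*(-20 - (-20)*4 + 4*0 + 0*(-4*4)) = 13*(-20 - 5*(-16) + 0 + 0*(-16)) = 13*(-20 + 80 + 0 + 0) = 13*60 = 780)
(x + u)² = (54 + 780)² = 834² = 695556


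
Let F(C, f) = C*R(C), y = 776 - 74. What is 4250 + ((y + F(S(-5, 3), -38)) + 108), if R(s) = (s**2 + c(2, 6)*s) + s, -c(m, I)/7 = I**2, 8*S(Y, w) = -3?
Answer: 2572621/512 ≈ 5024.6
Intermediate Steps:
S(Y, w) = -3/8 (S(Y, w) = (1/8)*(-3) = -3/8)
c(m, I) = -7*I**2
y = 702
R(s) = s**2 - 251*s (R(s) = (s**2 + (-7*6**2)*s) + s = (s**2 + (-7*36)*s) + s = (s**2 - 252*s) + s = s**2 - 251*s)
F(C, f) = C**2*(-251 + C) (F(C, f) = C*(C*(-251 + C)) = C**2*(-251 + C))
4250 + ((y + F(S(-5, 3), -38)) + 108) = 4250 + ((702 + (-3/8)**2*(-251 - 3/8)) + 108) = 4250 + ((702 + (9/64)*(-2011/8)) + 108) = 4250 + ((702 - 18099/512) + 108) = 4250 + (341325/512 + 108) = 4250 + 396621/512 = 2572621/512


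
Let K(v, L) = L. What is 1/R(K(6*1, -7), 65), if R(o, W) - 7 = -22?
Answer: -1/15 ≈ -0.066667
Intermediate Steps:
R(o, W) = -15 (R(o, W) = 7 - 22 = -15)
1/R(K(6*1, -7), 65) = 1/(-15) = -1/15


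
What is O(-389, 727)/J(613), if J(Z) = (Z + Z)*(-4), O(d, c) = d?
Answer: 389/4904 ≈ 0.079323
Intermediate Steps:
J(Z) = -8*Z (J(Z) = (2*Z)*(-4) = -8*Z)
O(-389, 727)/J(613) = -389/((-8*613)) = -389/(-4904) = -389*(-1/4904) = 389/4904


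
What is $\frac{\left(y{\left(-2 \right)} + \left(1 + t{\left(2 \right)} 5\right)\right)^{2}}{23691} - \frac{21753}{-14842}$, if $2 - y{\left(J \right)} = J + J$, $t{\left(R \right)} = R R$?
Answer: $\frac{175390047}{117207274} \approx 1.4964$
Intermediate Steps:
$t{\left(R \right)} = R^{2}$
$y{\left(J \right)} = 2 - 2 J$ ($y{\left(J \right)} = 2 - \left(J + J\right) = 2 - 2 J$)
$\frac{\left(y{\left(-2 \right)} + \left(1 + t{\left(2 \right)} 5\right)\right)^{2}}{23691} - \frac{21753}{-14842} = \frac{\left(\left(2 - -4\right) + \left(1 + 2^{2} \cdot 5\right)\right)^{2}}{23691} - \frac{21753}{-14842} = \left(\left(2 + 4\right) + \left(1 + 4 \cdot 5\right)\right)^{2} \cdot \frac{1}{23691} - - \frac{21753}{14842} = \left(6 + \left(1 + 20\right)\right)^{2} \cdot \frac{1}{23691} + \frac{21753}{14842} = \left(6 + 21\right)^{2} \cdot \frac{1}{23691} + \frac{21753}{14842} = 27^{2} \cdot \frac{1}{23691} + \frac{21753}{14842} = 729 \cdot \frac{1}{23691} + \frac{21753}{14842} = \frac{243}{7897} + \frac{21753}{14842} = \frac{175390047}{117207274}$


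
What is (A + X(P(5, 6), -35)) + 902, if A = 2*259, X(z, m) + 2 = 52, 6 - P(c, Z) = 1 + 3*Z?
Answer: 1470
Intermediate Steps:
P(c, Z) = 5 - 3*Z (P(c, Z) = 6 - (1 + 3*Z) = 6 + (-1 - 3*Z) = 5 - 3*Z)
X(z, m) = 50 (X(z, m) = -2 + 52 = 50)
A = 518
(A + X(P(5, 6), -35)) + 902 = (518 + 50) + 902 = 568 + 902 = 1470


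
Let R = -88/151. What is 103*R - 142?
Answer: -30506/151 ≈ -202.03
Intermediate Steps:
R = -88/151 (R = -88*1/151 = -88/151 ≈ -0.58278)
103*R - 142 = 103*(-88/151) - 142 = -9064/151 - 142 = -30506/151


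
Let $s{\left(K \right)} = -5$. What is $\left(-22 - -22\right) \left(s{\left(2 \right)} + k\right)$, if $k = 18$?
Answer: $0$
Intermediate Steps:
$\left(-22 - -22\right) \left(s{\left(2 \right)} + k\right) = \left(-22 - -22\right) \left(-5 + 18\right) = \left(-22 + 22\right) 13 = 0 \cdot 13 = 0$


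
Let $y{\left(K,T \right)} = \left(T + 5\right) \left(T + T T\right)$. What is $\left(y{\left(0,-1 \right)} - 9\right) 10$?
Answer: $-90$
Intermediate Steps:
$y{\left(K,T \right)} = \left(5 + T\right) \left(T + T^{2}\right)$
$\left(y{\left(0,-1 \right)} - 9\right) 10 = \left(- (5 + \left(-1\right)^{2} + 6 \left(-1\right)) - 9\right) 10 = \left(- (5 + 1 - 6) - 9\right) 10 = \left(\left(-1\right) 0 - 9\right) 10 = \left(0 - 9\right) 10 = \left(-9\right) 10 = -90$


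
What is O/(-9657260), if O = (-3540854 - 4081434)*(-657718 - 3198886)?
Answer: -7349036597488/2414315 ≈ -3.0439e+6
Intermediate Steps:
O = 29396146389952 (O = -7622288*(-3856604) = 29396146389952)
O/(-9657260) = 29396146389952/(-9657260) = 29396146389952*(-1/9657260) = -7349036597488/2414315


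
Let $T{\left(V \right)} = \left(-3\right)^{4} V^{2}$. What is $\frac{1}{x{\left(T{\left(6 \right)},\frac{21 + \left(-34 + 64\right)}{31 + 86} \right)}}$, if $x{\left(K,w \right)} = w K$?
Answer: $\frac{13}{16524} \approx 0.00078673$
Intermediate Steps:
$T{\left(V \right)} = 81 V^{2}$
$x{\left(K,w \right)} = K w$
$\frac{1}{x{\left(T{\left(6 \right)},\frac{21 + \left(-34 + 64\right)}{31 + 86} \right)}} = \frac{1}{81 \cdot 6^{2} \frac{21 + \left(-34 + 64\right)}{31 + 86}} = \frac{1}{81 \cdot 36 \frac{21 + 30}{117}} = \frac{1}{2916 \cdot 51 \cdot \frac{1}{117}} = \frac{1}{2916 \cdot \frac{17}{39}} = \frac{1}{\frac{16524}{13}} = \frac{13}{16524}$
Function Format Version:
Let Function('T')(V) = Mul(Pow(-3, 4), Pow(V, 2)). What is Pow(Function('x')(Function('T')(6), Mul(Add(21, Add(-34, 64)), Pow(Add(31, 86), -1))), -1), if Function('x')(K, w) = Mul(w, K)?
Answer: Rational(13, 16524) ≈ 0.00078673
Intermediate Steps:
Function('T')(V) = Mul(81, Pow(V, 2))
Function('x')(K, w) = Mul(K, w)
Pow(Function('x')(Function('T')(6), Mul(Add(21, Add(-34, 64)), Pow(Add(31, 86), -1))), -1) = Pow(Mul(Mul(81, Pow(6, 2)), Mul(Add(21, Add(-34, 64)), Pow(Add(31, 86), -1))), -1) = Pow(Mul(Mul(81, 36), Mul(Add(21, 30), Pow(117, -1))), -1) = Pow(Mul(2916, Mul(51, Rational(1, 117))), -1) = Pow(Mul(2916, Rational(17, 39)), -1) = Pow(Rational(16524, 13), -1) = Rational(13, 16524)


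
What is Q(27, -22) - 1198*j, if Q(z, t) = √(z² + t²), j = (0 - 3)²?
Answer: -10782 + √1213 ≈ -10747.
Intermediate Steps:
j = 9 (j = (-3)² = 9)
Q(z, t) = √(t² + z²)
Q(27, -22) - 1198*j = √((-22)² + 27²) - 1198*9 = √(484 + 729) - 10782 = √1213 - 10782 = -10782 + √1213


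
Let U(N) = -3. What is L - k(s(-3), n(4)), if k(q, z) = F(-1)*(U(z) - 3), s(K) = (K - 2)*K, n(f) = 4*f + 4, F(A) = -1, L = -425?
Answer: -431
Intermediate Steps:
n(f) = 4 + 4*f
s(K) = K*(-2 + K) (s(K) = (-2 + K)*K = K*(-2 + K))
k(q, z) = 6 (k(q, z) = -(-3 - 3) = -1*(-6) = 6)
L - k(s(-3), n(4)) = -425 - 1*6 = -425 - 6 = -431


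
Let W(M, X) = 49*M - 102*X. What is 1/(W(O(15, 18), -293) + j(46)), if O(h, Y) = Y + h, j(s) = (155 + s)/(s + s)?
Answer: 92/2898477 ≈ 3.1741e-5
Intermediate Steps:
j(s) = (155 + s)/(2*s) (j(s) = (155 + s)/((2*s)) = (155 + s)*(1/(2*s)) = (155 + s)/(2*s))
W(M, X) = -102*X + 49*M
1/(W(O(15, 18), -293) + j(46)) = 1/((-102*(-293) + 49*(18 + 15)) + (½)*(155 + 46)/46) = 1/((29886 + 49*33) + (½)*(1/46)*201) = 1/((29886 + 1617) + 201/92) = 1/(31503 + 201/92) = 1/(2898477/92) = 92/2898477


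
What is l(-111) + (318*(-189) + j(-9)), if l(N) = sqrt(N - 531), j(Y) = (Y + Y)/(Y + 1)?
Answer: -240399/4 + I*sqrt(642) ≈ -60100.0 + 25.338*I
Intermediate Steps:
j(Y) = 2*Y/(1 + Y) (j(Y) = (2*Y)/(1 + Y) = 2*Y/(1 + Y))
l(N) = sqrt(-531 + N)
l(-111) + (318*(-189) + j(-9)) = sqrt(-531 - 111) + (318*(-189) + 2*(-9)/(1 - 9)) = sqrt(-642) + (-60102 + 2*(-9)/(-8)) = I*sqrt(642) + (-60102 + 2*(-9)*(-1/8)) = I*sqrt(642) + (-60102 + 9/4) = I*sqrt(642) - 240399/4 = -240399/4 + I*sqrt(642)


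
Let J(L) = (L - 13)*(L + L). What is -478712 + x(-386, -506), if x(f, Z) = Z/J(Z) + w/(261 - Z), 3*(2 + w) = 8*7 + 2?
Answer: -29317278979/61242 ≈ -4.7871e+5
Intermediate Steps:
J(L) = 2*L*(-13 + L) (J(L) = (-13 + L)*(2*L) = 2*L*(-13 + L))
w = 52/3 (w = -2 + (8*7 + 2)/3 = -2 + (56 + 2)/3 = -2 + (1/3)*58 = -2 + 58/3 = 52/3 ≈ 17.333)
x(f, Z) = 1/(2*(-13 + Z)) + 52/(3*(261 - Z)) (x(f, Z) = Z/((2*Z*(-13 + Z))) + 52/(3*(261 - Z)) = Z*(1/(2*Z*(-13 + Z))) + 52/(3*(261 - Z)) = 1/(2*(-13 + Z)) + 52/(3*(261 - Z)))
-478712 + x(-386, -506) = -478712 + (569 - 101*(-506))/(6*(-261 - 506)*(-13 - 506)) = -478712 + (1/6)*(569 + 51106)/(-767*(-519)) = -478712 + (1/6)*(-1/767)*(-1/519)*51675 = -478712 + 1325/61242 = -29317278979/61242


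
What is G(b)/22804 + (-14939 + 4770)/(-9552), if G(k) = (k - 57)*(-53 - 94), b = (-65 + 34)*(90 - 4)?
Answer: 1013844497/54455952 ≈ 18.618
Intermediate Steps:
b = -2666 (b = -31*86 = -2666)
G(k) = 8379 - 147*k (G(k) = (-57 + k)*(-147) = 8379 - 147*k)
G(b)/22804 + (-14939 + 4770)/(-9552) = (8379 - 147*(-2666))/22804 + (-14939 + 4770)/(-9552) = (8379 + 391902)*(1/22804) - 10169*(-1/9552) = 400281*(1/22804) + 10169/9552 = 400281/22804 + 10169/9552 = 1013844497/54455952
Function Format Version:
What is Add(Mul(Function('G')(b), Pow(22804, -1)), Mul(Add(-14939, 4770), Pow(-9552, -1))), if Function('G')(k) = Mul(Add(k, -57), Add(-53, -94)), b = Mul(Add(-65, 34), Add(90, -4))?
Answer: Rational(1013844497, 54455952) ≈ 18.618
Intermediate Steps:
b = -2666 (b = Mul(-31, 86) = -2666)
Function('G')(k) = Add(8379, Mul(-147, k)) (Function('G')(k) = Mul(Add(-57, k), -147) = Add(8379, Mul(-147, k)))
Add(Mul(Function('G')(b), Pow(22804, -1)), Mul(Add(-14939, 4770), Pow(-9552, -1))) = Add(Mul(Add(8379, Mul(-147, -2666)), Pow(22804, -1)), Mul(Add(-14939, 4770), Pow(-9552, -1))) = Add(Mul(Add(8379, 391902), Rational(1, 22804)), Mul(-10169, Rational(-1, 9552))) = Add(Mul(400281, Rational(1, 22804)), Rational(10169, 9552)) = Add(Rational(400281, 22804), Rational(10169, 9552)) = Rational(1013844497, 54455952)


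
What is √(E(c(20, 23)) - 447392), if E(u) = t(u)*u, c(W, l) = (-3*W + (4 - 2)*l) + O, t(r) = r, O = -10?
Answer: 4*I*√27926 ≈ 668.44*I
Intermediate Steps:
c(W, l) = -10 - 3*W + 2*l (c(W, l) = (-3*W + (4 - 2)*l) - 10 = (-3*W + 2*l) - 10 = -10 - 3*W + 2*l)
E(u) = u² (E(u) = u*u = u²)
√(E(c(20, 23)) - 447392) = √((-10 - 3*20 + 2*23)² - 447392) = √((-10 - 60 + 46)² - 447392) = √((-24)² - 447392) = √(576 - 447392) = √(-446816) = 4*I*√27926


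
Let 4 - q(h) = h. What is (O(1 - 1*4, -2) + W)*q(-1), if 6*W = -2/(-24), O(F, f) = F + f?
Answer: -1795/72 ≈ -24.931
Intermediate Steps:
q(h) = 4 - h
W = 1/72 (W = (-2/(-24))/6 = (-2*(-1/24))/6 = (⅙)*(1/12) = 1/72 ≈ 0.013889)
(O(1 - 1*4, -2) + W)*q(-1) = (((1 - 1*4) - 2) + 1/72)*(4 - 1*(-1)) = (((1 - 4) - 2) + 1/72)*(4 + 1) = ((-3 - 2) + 1/72)*5 = (-5 + 1/72)*5 = -359/72*5 = -1795/72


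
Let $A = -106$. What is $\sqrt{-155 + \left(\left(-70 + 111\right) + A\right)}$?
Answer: $2 i \sqrt{55} \approx 14.832 i$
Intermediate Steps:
$\sqrt{-155 + \left(\left(-70 + 111\right) + A\right)} = \sqrt{-155 + \left(\left(-70 + 111\right) - 106\right)} = \sqrt{-155 + \left(41 - 106\right)} = \sqrt{-155 - 65} = \sqrt{-220} = 2 i \sqrt{55}$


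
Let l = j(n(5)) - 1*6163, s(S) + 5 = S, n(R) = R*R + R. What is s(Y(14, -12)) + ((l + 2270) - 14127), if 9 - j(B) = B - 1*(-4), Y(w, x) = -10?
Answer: -18060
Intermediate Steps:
n(R) = R + R**2 (n(R) = R**2 + R = R + R**2)
j(B) = 5 - B (j(B) = 9 - (B - 1*(-4)) = 9 - (B + 4) = 9 - (4 + B) = 9 + (-4 - B) = 5 - B)
s(S) = -5 + S
l = -6188 (l = (5 - 5*(1 + 5)) - 1*6163 = (5 - 5*6) - 6163 = (5 - 1*30) - 6163 = (5 - 30) - 6163 = -25 - 6163 = -6188)
s(Y(14, -12)) + ((l + 2270) - 14127) = (-5 - 10) + ((-6188 + 2270) - 14127) = -15 + (-3918 - 14127) = -15 - 18045 = -18060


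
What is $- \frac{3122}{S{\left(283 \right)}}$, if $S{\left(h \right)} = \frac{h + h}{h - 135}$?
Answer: $- \frac{231028}{283} \approx -816.35$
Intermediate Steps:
$S{\left(h \right)} = \frac{2 h}{-135 + h}$
$- \frac{3122}{S{\left(283 \right)}} = - \frac{3122}{2 \cdot 283 \frac{1}{-135 + 283}} = - \frac{3122}{2 \cdot 283 \cdot \frac{1}{148}} = - \frac{3122}{\frac{283}{74}} = \left(-3122\right) \frac{74}{283} = - \frac{231028}{283}$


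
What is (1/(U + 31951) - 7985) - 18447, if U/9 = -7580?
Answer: -958662209/36269 ≈ -26432.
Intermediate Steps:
U = -68220 (U = 9*(-7580) = -68220)
(1/(U + 31951) - 7985) - 18447 = (1/(-68220 + 31951) - 7985) - 18447 = (1/(-36269) - 7985) - 18447 = (-1/36269 - 7985) - 18447 = -289607966/36269 - 18447 = -958662209/36269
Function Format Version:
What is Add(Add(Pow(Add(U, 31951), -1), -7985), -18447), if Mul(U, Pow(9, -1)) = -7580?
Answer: Rational(-958662209, 36269) ≈ -26432.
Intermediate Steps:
U = -68220 (U = Mul(9, -7580) = -68220)
Add(Add(Pow(Add(U, 31951), -1), -7985), -18447) = Add(Add(Pow(Add(-68220, 31951), -1), -7985), -18447) = Add(Add(Pow(-36269, -1), -7985), -18447) = Add(Add(Rational(-1, 36269), -7985), -18447) = Add(Rational(-289607966, 36269), -18447) = Rational(-958662209, 36269)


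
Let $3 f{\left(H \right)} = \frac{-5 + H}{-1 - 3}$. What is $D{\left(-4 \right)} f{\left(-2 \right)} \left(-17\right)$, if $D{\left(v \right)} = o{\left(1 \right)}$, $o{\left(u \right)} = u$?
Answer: $- \frac{119}{12} \approx -9.9167$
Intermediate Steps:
$f{\left(H \right)} = \frac{5}{12} - \frac{H}{12}$ ($f{\left(H \right)} = \frac{\left(-5 + H\right) \frac{1}{-1 - 3}}{3} = \frac{\left(-5 + H\right) \frac{1}{-4}}{3} = \frac{\left(-5 + H\right) \left(- \frac{1}{4}\right)}{3} = \frac{\frac{5}{4} - \frac{H}{4}}{3} = \frac{5}{12} - \frac{H}{12}$)
$D{\left(v \right)} = 1$
$D{\left(-4 \right)} f{\left(-2 \right)} \left(-17\right) = 1 \left(\frac{5}{12} - - \frac{1}{6}\right) \left(-17\right) = 1 \left(\frac{5}{12} + \frac{1}{6}\right) \left(-17\right) = 1 \cdot \frac{7}{12} \left(-17\right) = \frac{7}{12} \left(-17\right) = - \frac{119}{12}$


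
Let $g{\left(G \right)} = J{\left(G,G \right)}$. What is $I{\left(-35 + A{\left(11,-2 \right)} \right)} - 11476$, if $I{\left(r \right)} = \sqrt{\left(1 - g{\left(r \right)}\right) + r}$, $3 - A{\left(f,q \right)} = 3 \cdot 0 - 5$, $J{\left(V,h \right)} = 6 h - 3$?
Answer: $-11476 + \sqrt{139} \approx -11464.0$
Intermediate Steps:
$J{\left(V,h \right)} = -3 + 6 h$
$g{\left(G \right)} = -3 + 6 G$
$A{\left(f,q \right)} = 8$ ($A{\left(f,q \right)} = 3 - \left(3 \cdot 0 - 5\right) = 3 - \left(0 - 5\right) = 3 - -5 = 3 + 5 = 8$)
$I{\left(r \right)} = \sqrt{4 - 5 r}$ ($I{\left(r \right)} = \sqrt{\left(1 - \left(-3 + 6 r\right)\right) + r} = \sqrt{\left(4 - 6 r\right) + r} = \sqrt{4 - 5 r}$)
$I{\left(-35 + A{\left(11,-2 \right)} \right)} - 11476 = \sqrt{4 - 5 \left(-35 + 8\right)} - 11476 = \sqrt{4 - -135} - 11476 = \sqrt{4 + 135} - 11476 = \sqrt{139} - 11476 = -11476 + \sqrt{139}$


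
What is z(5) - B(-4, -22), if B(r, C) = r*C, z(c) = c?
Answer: -83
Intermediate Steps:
B(r, C) = C*r
z(5) - B(-4, -22) = 5 - (-22)*(-4) = 5 - 1*88 = 5 - 88 = -83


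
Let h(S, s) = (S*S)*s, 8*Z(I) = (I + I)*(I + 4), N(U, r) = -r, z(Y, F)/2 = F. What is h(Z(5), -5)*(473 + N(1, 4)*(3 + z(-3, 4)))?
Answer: -4343625/16 ≈ -2.7148e+5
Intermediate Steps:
z(Y, F) = 2*F
Z(I) = I*(4 + I)/4 (Z(I) = ((I + I)*(I + 4))/8 = ((2*I)*(4 + I))/8 = (2*I*(4 + I))/8 = I*(4 + I)/4)
h(S, s) = s*S**2 (h(S, s) = S**2*s = s*S**2)
h(Z(5), -5)*(473 + N(1, 4)*(3 + z(-3, 4))) = (-5*25*(4 + 5)**2/16)*(473 + (-1*4)*(3 + 2*4)) = (-5*((1/4)*5*9)**2)*(473 - 4*(3 + 8)) = (-5*(45/4)**2)*(473 - 4*11) = (-5*2025/16)*(473 - 44) = -10125/16*429 = -4343625/16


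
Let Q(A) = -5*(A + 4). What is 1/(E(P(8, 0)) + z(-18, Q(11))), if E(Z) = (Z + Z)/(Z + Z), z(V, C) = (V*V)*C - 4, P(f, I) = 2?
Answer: -1/24303 ≈ -4.1147e-5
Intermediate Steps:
Q(A) = -20 - 5*A (Q(A) = -5*(4 + A) = -20 - 5*A)
z(V, C) = -4 + C*V² (z(V, C) = V²*C - 4 = C*V² - 4 = -4 + C*V²)
E(Z) = 1 (E(Z) = (2*Z)/((2*Z)) = (2*Z)*(1/(2*Z)) = 1)
1/(E(P(8, 0)) + z(-18, Q(11))) = 1/(1 + (-4 + (-20 - 5*11)*(-18)²)) = 1/(1 + (-4 + (-20 - 55)*324)) = 1/(1 + (-4 - 75*324)) = 1/(1 + (-4 - 24300)) = 1/(1 - 24304) = 1/(-24303) = -1/24303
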